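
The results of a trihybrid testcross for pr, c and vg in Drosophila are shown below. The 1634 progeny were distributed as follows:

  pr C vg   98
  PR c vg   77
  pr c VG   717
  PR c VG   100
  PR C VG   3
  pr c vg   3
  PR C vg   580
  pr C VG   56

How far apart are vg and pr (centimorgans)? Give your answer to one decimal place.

The two most frequent reciprocal classes, PR C vg and pr c VG, are the parental types, so the F1 was PR C vg / pr c VG.
The two rarest classes, PR C VG and pr c vg, are the double crossovers. Comparing them with the parentals, only the vg allele has switched, so vg is the middle locus and the order is pr – vg – c.
Crossovers in the pr–vg interval produce the single-crossover classes pr C vg and PR c VG (98 + 100 = 198) plus the double crossovers (6).
RF(pr–vg) = (198 + 6) / 1634 = 204/1634 = 0.1248 → 12.5 centimorgans.

12.5 centimorgans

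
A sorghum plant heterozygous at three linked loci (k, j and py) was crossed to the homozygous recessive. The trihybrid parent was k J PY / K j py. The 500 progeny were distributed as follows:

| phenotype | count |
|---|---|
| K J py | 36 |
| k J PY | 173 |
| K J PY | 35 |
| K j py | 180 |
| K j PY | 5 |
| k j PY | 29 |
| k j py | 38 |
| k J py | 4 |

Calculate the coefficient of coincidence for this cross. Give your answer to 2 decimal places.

The two rarest classes, k J py and K j PY, are the double crossovers. Comparing them with the parentals, only the py allele has switched, so py is the middle locus and the order is k – py – j.
k–py: (73 + 9)/500 = 0.1640; py–j: (65 + 9)/500 = 0.1480.
Expected DCO frequency = 0.1640 × 0.1480 ≈ 0.02427; observed = 9/500 ≈ 0.01800.
Coefficient of coincidence = 0.01800/0.02427 ≈ 0.74.

0.74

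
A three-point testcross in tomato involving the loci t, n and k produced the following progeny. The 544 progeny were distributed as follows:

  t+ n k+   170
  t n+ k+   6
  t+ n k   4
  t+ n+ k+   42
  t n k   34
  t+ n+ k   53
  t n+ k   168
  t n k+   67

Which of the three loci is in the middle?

k

The two most frequent reciprocal classes, t n+ k and t+ n k+, are the parental types, so the F1 was t n+ k / t+ n k+.
The two rarest classes, t n+ k+ and t+ n k, are the double crossovers. Comparing them with the parentals, only the k allele has switched, so k is the middle locus and the order is t – k – n.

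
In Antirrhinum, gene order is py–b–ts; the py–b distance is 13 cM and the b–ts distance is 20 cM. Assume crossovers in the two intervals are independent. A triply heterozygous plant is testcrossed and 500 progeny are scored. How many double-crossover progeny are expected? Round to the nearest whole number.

13

Map distances give recombination frequencies of 0.130 and 0.200 for the two intervals.
With no interference, expected double-crossover frequency = 0.130 × 0.200 = 0.02600.
Expected number = 0.02600 × 500 = 13.00 ≈ 13.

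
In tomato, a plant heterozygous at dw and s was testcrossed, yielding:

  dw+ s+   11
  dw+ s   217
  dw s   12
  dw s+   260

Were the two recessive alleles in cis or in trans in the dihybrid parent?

trans

The two most frequent classes are dw+ s (217) and dw s+ (260); these are the parental (non-recombinant) types.
So the F1 carried dw+ s on one chromosome and dw s+ on the other — the recessive alleles are on opposite chromosomes (trans / repulsion).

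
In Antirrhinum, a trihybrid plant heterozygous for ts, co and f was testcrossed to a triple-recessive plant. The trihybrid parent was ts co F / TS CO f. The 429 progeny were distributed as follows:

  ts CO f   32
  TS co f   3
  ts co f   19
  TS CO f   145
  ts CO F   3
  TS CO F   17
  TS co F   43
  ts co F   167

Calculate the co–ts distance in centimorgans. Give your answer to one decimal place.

18.9 centimorgans

The two rarest classes, ts CO F and TS co f, are the double crossovers. Comparing them with the parentals, only the co allele has switched, so co is the middle locus and the order is ts – co – f.
Crossovers in the ts–co interval produce the single-crossover classes TS co F and ts CO f (43 + 32 = 75) plus the double crossovers (6).
RF(ts–co) = (75 + 6) / 429 = 81/429 = 0.1888 → 18.9 centimorgans.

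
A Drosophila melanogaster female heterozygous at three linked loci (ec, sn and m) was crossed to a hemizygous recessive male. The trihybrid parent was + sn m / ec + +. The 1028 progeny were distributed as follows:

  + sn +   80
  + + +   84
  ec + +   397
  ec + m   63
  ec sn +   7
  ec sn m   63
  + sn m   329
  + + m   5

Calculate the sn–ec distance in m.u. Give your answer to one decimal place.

15.5 m.u.

The two rarest classes, + + m and ec sn +, are the double crossovers. Comparing them with the parentals, only the sn allele has switched, so sn is the middle locus and the order is ec – sn – m.
Crossovers in the ec–sn interval produce the single-crossover classes ec sn m and + + + (63 + 84 = 147) plus the double crossovers (12).
RF(ec–sn) = (147 + 12) / 1028 = 159/1028 = 0.1547 → 15.5 m.u.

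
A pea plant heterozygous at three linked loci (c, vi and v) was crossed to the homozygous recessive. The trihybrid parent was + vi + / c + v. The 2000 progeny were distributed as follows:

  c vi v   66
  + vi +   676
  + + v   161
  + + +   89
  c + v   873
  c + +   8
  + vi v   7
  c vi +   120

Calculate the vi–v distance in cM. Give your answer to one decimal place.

8.5 cM

The two rarest classes, + vi v and c + +, are the double crossovers. Comparing them with the parentals, only the v allele has switched, so v is the middle locus and the order is vi – v – c.
Crossovers in the vi–v interval produce the single-crossover classes + + + and c vi v (89 + 66 = 155) plus the double crossovers (15).
RF(vi–v) = (155 + 15) / 2000 = 170/2000 = 0.0850 → 8.5 cM.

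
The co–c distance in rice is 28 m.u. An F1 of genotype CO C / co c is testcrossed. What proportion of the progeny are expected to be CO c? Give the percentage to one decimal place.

14.0%

A map distance of 28 m.u. corresponds to a recombination frequency of 0.280.
The F1 is CO C / co c, so CO c is a recombinant gamete class with expected frequency r/2 = 0.280/2 = 0.1400.
That is 0.1400 = 14.0% of the progeny.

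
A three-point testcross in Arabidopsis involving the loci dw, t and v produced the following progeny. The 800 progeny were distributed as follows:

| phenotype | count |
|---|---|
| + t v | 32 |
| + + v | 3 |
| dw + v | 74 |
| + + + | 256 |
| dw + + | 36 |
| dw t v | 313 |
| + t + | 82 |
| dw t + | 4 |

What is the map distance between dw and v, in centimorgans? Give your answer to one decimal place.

The two most frequent reciprocal classes, dw t v and + + +, are the parental types, so the F1 was dw t v / + + +.
The two rarest classes, dw t + and + + v, are the double crossovers. Comparing them with the parentals, only the v allele has switched, so v is the middle locus and the order is dw – v – t.
Crossovers in the dw–v interval produce the single-crossover classes + t v and dw + + (32 + 36 = 68) plus the double crossovers (7).
RF(dw–v) = (68 + 7) / 800 = 75/800 = 0.0938 → 9.4 centimorgans.

9.4 centimorgans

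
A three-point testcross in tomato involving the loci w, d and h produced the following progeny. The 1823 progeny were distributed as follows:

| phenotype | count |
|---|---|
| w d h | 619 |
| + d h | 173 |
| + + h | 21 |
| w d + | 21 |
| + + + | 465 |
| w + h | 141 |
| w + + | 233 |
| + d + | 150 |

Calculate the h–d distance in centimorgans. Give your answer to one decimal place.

18.3 centimorgans

The two most frequent reciprocal classes, + + + and w d h, are the parental types, so the F1 was + + + / w d h.
The two rarest classes, + + h and w d +, are the double crossovers. Comparing them with the parentals, only the h allele has switched, so h is the middle locus and the order is d – h – w.
Crossovers in the d–h interval produce the single-crossover classes + d + and w + h (150 + 141 = 291) plus the double crossovers (42).
RF(d–h) = (291 + 42) / 1823 = 333/1823 = 0.1827 → 18.3 centimorgans.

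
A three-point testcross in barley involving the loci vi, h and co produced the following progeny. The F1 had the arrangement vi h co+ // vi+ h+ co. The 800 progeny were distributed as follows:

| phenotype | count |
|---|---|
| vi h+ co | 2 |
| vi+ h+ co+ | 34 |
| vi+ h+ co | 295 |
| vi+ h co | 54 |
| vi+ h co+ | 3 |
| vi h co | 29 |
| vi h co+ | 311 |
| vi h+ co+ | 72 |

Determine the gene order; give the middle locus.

The two rarest classes, vi+ h co+ and vi h+ co, are the double crossovers. Comparing them with the parentals, only the vi allele has switched, so vi is the middle locus and the order is co – vi – h.

vi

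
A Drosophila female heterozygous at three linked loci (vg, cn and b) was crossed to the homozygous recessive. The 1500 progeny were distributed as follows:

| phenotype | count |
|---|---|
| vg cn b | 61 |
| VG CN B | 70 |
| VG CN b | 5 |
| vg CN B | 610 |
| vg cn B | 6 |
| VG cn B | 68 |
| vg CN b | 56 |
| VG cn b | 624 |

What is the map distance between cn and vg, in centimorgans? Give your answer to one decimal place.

9.5 centimorgans

The two most frequent reciprocal classes, vg CN B and VG cn b, are the parental types, so the F1 was vg CN B / VG cn b.
The two rarest classes, vg cn B and VG CN b, are the double crossovers. Comparing them with the parentals, only the cn allele has switched, so cn is the middle locus and the order is vg – cn – b.
Crossovers in the vg–cn interval produce the single-crossover classes VG CN B and vg cn b (70 + 61 = 131) plus the double crossovers (11).
RF(vg–cn) = (131 + 11) / 1500 = 142/1500 = 0.0947 → 9.5 centimorgans.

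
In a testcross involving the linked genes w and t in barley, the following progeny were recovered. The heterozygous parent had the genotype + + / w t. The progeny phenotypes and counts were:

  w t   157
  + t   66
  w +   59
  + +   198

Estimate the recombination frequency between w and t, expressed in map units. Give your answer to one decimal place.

26.0 map units

The recombinant classes are + t and w +: 66 + 59 = 125.
Recombination frequency = 125/480 = 0.2604 ≈ 26.0%, i.e. 26.0 map units.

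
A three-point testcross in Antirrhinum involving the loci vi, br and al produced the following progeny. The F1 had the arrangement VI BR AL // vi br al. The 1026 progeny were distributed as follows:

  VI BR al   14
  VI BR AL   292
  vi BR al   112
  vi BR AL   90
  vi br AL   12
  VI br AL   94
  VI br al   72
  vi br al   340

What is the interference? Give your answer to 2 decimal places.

The two rarest classes, VI BR al and vi br AL, are the double crossovers. Comparing them with the parentals, only the al allele has switched, so al is the middle locus and the order is br – al – vi.
br–al: (206 + 26)/1026 = 0.2261; al–vi: (162 + 26)/1026 = 0.1832.
Expected DCO frequency = 0.2261 × 0.1832 ≈ 0.04142; observed = 26/1026 ≈ 0.02534.
Coefficient of coincidence = 0.02534/0.04142 ≈ 0.61; interference = 1 − 0.61 = 0.39.

0.39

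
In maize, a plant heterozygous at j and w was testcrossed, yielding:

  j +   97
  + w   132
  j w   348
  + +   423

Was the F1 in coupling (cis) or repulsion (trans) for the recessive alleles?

cis

The two most frequent classes are + + (423) and j w (348); these are the parental (non-recombinant) types.
So the F1 carried + + on one chromosome and j w on the other — the recessive alleles are on the same chromosome (cis / coupling).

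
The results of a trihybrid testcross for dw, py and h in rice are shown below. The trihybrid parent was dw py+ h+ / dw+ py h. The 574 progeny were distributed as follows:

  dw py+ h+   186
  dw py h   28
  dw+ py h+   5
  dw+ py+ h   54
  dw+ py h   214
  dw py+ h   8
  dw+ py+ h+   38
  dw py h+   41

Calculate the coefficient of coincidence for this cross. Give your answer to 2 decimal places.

0.87

The two rarest classes, dw py+ h and dw+ py h+, are the double crossovers. Comparing them with the parentals, only the h allele has switched, so h is the middle locus and the order is dw – h – py.
dw–h: (66 + 13)/574 = 0.1376; h–py: (95 + 13)/574 = 0.1882.
Expected DCO frequency = 0.1376 × 0.1882 ≈ 0.02590; observed = 13/574 ≈ 0.02265.
Coefficient of coincidence = 0.02265/0.02590 ≈ 0.87.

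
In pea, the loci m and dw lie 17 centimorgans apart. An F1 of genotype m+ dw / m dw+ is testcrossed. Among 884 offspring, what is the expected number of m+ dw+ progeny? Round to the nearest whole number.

75

A map distance of 17 centimorgans corresponds to a recombination frequency of 0.170.
The F1 is m+ dw / m dw+, so m+ dw+ is a recombinant gamete class with expected frequency r/2 = 0.170/2 = 0.0850.
Expected number = 0.0850 × 884 = 75.14 ≈ 75.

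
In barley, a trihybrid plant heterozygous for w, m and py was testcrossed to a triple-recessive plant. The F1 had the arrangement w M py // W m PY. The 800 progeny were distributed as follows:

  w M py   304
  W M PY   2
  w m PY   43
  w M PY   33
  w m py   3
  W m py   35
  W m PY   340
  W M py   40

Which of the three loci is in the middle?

The two rarest classes, w m py and W M PY, are the double crossovers. Comparing them with the parentals, only the m allele has switched, so m is the middle locus and the order is w – m – py.

m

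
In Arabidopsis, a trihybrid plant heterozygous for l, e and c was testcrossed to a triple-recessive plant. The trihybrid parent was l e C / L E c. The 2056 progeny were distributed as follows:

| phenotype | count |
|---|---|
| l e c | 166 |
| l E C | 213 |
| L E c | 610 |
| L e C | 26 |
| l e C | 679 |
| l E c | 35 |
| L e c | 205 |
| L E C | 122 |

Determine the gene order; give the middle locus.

l

The two rarest classes, L e C and l E c, are the double crossovers. Comparing them with the parentals, only the l allele has switched, so l is the middle locus and the order is e – l – c.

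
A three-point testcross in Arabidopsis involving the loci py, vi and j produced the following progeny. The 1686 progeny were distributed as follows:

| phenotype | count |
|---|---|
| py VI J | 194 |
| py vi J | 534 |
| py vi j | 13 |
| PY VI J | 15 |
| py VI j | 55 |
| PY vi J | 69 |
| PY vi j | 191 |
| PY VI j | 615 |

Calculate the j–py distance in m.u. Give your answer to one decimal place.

The two most frequent reciprocal classes, py vi J and PY VI j, are the parental types, so the F1 was py vi J / PY VI j.
The two rarest classes, py vi j and PY VI J, are the double crossovers. Comparing them with the parentals, only the j allele has switched, so j is the middle locus and the order is py – j – vi.
Crossovers in the py–j interval produce the single-crossover classes PY vi J and py VI j (69 + 55 = 124) plus the double crossovers (28).
RF(py–j) = (124 + 28) / 1686 = 152/1686 = 0.0902 → 9.0 m.u.

9.0 m.u.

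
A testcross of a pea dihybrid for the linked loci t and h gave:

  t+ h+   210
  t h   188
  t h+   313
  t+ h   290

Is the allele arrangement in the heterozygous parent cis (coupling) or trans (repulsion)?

trans

The two most frequent classes are t+ h (290) and t h+ (313); these are the parental (non-recombinant) types.
So the F1 carried t+ h on one chromosome and t h+ on the other — the recessive alleles are on opposite chromosomes (trans / repulsion).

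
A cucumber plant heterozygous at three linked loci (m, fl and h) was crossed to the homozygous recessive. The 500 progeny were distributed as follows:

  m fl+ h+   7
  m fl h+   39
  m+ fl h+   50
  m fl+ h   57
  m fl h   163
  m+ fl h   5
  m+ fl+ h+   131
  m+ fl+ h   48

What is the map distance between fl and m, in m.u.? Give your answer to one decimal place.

23.8 m.u.

The two most frequent reciprocal classes, m+ fl+ h+ and m fl h, are the parental types, so the F1 was m+ fl+ h+ / m fl h.
The two rarest classes, m fl+ h+ and m+ fl h, are the double crossovers. Comparing them with the parentals, only the m allele has switched, so m is the middle locus and the order is h – m – fl.
Crossovers in the m–fl interval produce the single-crossover classes m+ fl h+ and m fl+ h (50 + 57 = 107) plus the double crossovers (12).
RF(m–fl) = (107 + 12) / 500 = 119/500 = 0.2380 → 23.8 m.u.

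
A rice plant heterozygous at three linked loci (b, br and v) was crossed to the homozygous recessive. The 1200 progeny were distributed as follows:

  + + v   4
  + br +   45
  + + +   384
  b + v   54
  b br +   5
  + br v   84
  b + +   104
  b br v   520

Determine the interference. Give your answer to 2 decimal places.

The two most frequent reciprocal classes, b br v and + + +, are the parental types, so the F1 was b br v / + + +.
The two rarest classes, b br + and + + v, are the double crossovers. Comparing them with the parentals, only the v allele has switched, so v is the middle locus and the order is b – v – br.
b–v: (188 + 9)/1200 = 0.1642; v–br: (99 + 9)/1200 = 0.0900.
Expected DCO frequency = 0.1642 × 0.0900 ≈ 0.01478; observed = 9/1200 ≈ 0.00750.
Coefficient of coincidence = 0.00750/0.01478 ≈ 0.51; interference = 1 − 0.51 = 0.49.

0.49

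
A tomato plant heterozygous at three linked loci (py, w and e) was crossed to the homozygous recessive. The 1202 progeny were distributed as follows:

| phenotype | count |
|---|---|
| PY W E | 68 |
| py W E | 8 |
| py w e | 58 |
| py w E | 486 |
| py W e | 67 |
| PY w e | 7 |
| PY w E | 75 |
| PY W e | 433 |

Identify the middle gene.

The two most frequent reciprocal classes, py w E and PY W e, are the parental types, so the F1 was py w E / PY W e.
The two rarest classes, py W E and PY w e, are the double crossovers. Comparing them with the parentals, only the w allele has switched, so w is the middle locus and the order is e – w – py.

w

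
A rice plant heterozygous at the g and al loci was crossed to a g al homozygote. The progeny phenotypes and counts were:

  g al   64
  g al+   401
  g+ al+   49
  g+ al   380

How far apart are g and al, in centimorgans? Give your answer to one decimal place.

12.6 centimorgans

The two most frequent classes, g+ al (380) and g al+ (401), are the parental types, so the F1 was g+ al / g al+.
The recombinant classes are g+ al+ and g al: 49 + 64 = 113.
Recombination frequency = 113/894 = 0.1264 ≈ 12.6%, i.e. 12.6 centimorgans.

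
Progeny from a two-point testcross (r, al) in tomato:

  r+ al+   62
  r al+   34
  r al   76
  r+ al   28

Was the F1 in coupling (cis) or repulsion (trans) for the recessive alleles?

The two most frequent classes are r+ al+ (62) and r al (76); these are the parental (non-recombinant) types.
So the F1 carried r+ al+ on one chromosome and r al on the other — the recessive alleles are on the same chromosome (cis / coupling).

cis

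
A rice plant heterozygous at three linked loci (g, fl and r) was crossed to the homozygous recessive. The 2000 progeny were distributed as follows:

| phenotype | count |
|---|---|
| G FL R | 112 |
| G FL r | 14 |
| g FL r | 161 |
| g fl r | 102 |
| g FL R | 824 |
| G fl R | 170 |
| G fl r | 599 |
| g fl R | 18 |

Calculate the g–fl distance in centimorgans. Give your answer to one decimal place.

12.3 centimorgans

The two most frequent reciprocal classes, g FL R and G fl r, are the parental types, so the F1 was g FL R / G fl r.
The two rarest classes, g fl R and G FL r, are the double crossovers. Comparing them with the parentals, only the fl allele has switched, so fl is the middle locus and the order is g – fl – r.
Crossovers in the g–fl interval produce the single-crossover classes G FL R and g fl r (112 + 102 = 214) plus the double crossovers (32).
RF(g–fl) = (214 + 32) / 2000 = 246/2000 = 0.1230 → 12.3 centimorgans.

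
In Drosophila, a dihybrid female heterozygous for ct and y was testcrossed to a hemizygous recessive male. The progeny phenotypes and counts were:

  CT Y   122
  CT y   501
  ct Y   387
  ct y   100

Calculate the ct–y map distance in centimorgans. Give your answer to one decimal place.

20.0 centimorgans

The two most frequent classes, CT y (501) and ct Y (387), are the parental types, so the F1 was CT y / ct Y.
The recombinant classes are CT Y and ct y: 122 + 100 = 222.
Recombination frequency = 222/1110 = 0.2000 ≈ 20.0%, i.e. 20.0 centimorgans.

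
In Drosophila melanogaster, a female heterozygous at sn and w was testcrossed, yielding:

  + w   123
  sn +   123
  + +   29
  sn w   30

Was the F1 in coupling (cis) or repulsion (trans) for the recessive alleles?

The two most frequent classes are + w (123) and sn + (123); these are the parental (non-recombinant) types.
So the F1 carried + w on one chromosome and sn + on the other — the recessive alleles are on opposite chromosomes (trans / repulsion).

trans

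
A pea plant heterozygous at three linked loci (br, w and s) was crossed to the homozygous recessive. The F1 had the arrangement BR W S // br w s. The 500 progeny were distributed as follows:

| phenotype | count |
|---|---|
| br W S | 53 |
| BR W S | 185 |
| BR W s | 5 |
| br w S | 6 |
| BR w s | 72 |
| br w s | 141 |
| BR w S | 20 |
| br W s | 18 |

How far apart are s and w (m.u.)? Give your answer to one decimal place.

The two rarest classes, BR W s and br w S, are the double crossovers. Comparing them with the parentals, only the s allele has switched, so s is the middle locus and the order is w – s – br.
Crossovers in the w–s interval produce the single-crossover classes BR w S and br W s (20 + 18 = 38) plus the double crossovers (11).
RF(w–s) = (38 + 11) / 500 = 49/500 = 0.0980 → 9.8 m.u.

9.8 m.u.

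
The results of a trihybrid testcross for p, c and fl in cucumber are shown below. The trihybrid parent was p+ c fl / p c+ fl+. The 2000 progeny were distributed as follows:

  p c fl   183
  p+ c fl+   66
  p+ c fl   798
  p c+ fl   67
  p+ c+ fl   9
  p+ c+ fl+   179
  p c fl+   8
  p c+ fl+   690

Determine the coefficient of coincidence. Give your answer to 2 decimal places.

0.60

The two rarest classes, p+ c+ fl and p c fl+, are the double crossovers. Comparing them with the parentals, only the c allele has switched, so c is the middle locus and the order is p – c – fl.
p–c: (362 + 17)/2000 = 0.1895; c–fl: (133 + 17)/2000 = 0.0750.
Expected DCO frequency = 0.1895 × 0.0750 ≈ 0.01421; observed = 17/2000 ≈ 0.00850.
Coefficient of coincidence = 0.00850/0.01421 ≈ 0.60.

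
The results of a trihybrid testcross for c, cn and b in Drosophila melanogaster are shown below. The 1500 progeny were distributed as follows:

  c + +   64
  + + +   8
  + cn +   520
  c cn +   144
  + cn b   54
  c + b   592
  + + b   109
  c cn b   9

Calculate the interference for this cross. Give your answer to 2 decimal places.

The two most frequent reciprocal classes, c + b and + cn +, are the parental types, so the F1 was c + b / + cn +.
The two rarest classes, c cn b and + + +, are the double crossovers. Comparing them with the parentals, only the cn allele has switched, so cn is the middle locus and the order is b – cn – c.
b–cn: (118 + 17)/1500 = 0.0900; cn–c: (253 + 17)/1500 = 0.1800.
Expected DCO frequency = 0.0900 × 0.1800 ≈ 0.01620; observed = 17/1500 ≈ 0.01133.
Coefficient of coincidence = 0.01133/0.01620 ≈ 0.70; interference = 1 − 0.70 = 0.30.

0.30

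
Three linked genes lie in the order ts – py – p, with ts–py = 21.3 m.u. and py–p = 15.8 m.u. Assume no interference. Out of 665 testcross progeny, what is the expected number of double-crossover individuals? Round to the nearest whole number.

22

Map distances give recombination frequencies of 0.213 and 0.158 for the two intervals.
With no interference, expected double-crossover frequency = 0.213 × 0.158 = 0.03365.
Expected number = 0.03365 × 665 = 22.38 ≈ 22.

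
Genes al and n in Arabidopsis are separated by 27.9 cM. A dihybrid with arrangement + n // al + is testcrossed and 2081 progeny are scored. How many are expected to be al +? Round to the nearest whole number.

750

A map distance of 27.9 cM corresponds to a recombination frequency of 0.279.
The F1 is + n / al +, so al + is a parental gamete class with expected frequency (1 − r)/2 = 0.721/2 = 0.3605.
Expected number = 0.3605 × 2081 = 750.20 ≈ 750.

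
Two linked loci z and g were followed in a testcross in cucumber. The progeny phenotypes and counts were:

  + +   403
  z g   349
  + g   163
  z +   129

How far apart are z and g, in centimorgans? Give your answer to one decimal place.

28.0 centimorgans

The two most frequent classes, + + (403) and z g (349), are the parental types, so the F1 was + + / z g.
The recombinant classes are + g and z +: 163 + 129 = 292.
Recombination frequency = 292/1044 = 0.2797 ≈ 28.0%, i.e. 28.0 centimorgans.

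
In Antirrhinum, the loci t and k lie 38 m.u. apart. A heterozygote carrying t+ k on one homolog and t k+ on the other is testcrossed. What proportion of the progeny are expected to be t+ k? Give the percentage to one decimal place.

A map distance of 38 m.u. corresponds to a recombination frequency of 0.380.
The F1 is t+ k / t k+, so t+ k is a parental gamete class with expected frequency (1 − r)/2 = 0.620/2 = 0.3100.
That is 0.3100 = 31.0% of the progeny.

31.0%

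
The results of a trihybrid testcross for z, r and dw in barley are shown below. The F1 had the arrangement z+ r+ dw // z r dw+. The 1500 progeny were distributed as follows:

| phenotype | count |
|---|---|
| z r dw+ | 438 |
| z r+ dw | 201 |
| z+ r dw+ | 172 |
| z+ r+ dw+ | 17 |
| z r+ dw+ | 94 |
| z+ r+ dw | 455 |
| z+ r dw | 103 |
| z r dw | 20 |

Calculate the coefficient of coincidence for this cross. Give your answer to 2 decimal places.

The two rarest classes, z+ r+ dw+ and z r dw, are the double crossovers. Comparing them with the parentals, only the dw allele has switched, so dw is the middle locus and the order is r – dw – z.
r–dw: (197 + 37)/1500 = 0.1560; dw–z: (373 + 37)/1500 = 0.2733.
Expected DCO frequency = 0.1560 × 0.2733 ≈ 0.04263; observed = 37/1500 ≈ 0.02467.
Coefficient of coincidence = 0.02467/0.04263 ≈ 0.58.

0.58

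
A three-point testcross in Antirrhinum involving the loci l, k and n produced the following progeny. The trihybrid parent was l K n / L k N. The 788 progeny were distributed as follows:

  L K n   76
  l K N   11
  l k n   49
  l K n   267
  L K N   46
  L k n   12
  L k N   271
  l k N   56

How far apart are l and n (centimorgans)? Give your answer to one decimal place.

The two rarest classes, l K N and L k n, are the double crossovers. Comparing them with the parentals, only the n allele has switched, so n is the middle locus and the order is l – n – k.
Crossovers in the l–n interval produce the single-crossover classes L K n and l k N (76 + 56 = 132) plus the double crossovers (23).
RF(l–n) = (132 + 23) / 788 = 155/788 = 0.1967 → 19.7 centimorgans.

19.7 centimorgans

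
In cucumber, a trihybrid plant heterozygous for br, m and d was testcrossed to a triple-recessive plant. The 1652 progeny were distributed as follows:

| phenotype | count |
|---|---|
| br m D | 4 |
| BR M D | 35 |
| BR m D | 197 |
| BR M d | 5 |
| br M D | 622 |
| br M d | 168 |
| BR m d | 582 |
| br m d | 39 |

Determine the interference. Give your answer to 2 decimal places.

The two most frequent reciprocal classes, br M D and BR m d, are the parental types, so the F1 was br M D / BR m d.
The two rarest classes, br m D and BR M d, are the double crossovers. Comparing them with the parentals, only the m allele has switched, so m is the middle locus and the order is d – m – br.
d–m: (365 + 9)/1652 = 0.2264; m–br: (74 + 9)/1652 = 0.0502.
Expected DCO frequency = 0.2264 × 0.0502 ≈ 0.01137; observed = 9/1652 ≈ 0.00545.
Coefficient of coincidence = 0.00545/0.01137 ≈ 0.48; interference = 1 − 0.48 = 0.52.

0.52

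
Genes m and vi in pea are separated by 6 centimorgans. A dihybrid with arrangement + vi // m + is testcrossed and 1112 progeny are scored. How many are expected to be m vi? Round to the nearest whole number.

A map distance of 6 centimorgans corresponds to a recombination frequency of 0.060.
The F1 is + vi / m +, so m vi is a recombinant gamete class with expected frequency r/2 = 0.060/2 = 0.0300.
Expected number = 0.0300 × 1112 = 33.36 ≈ 33.

33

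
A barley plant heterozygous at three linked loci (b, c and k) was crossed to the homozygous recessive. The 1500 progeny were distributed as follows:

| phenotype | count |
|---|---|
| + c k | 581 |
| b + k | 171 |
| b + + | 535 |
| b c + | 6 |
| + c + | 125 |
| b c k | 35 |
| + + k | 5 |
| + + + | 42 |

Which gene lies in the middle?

c

The two most frequent reciprocal classes, + c k and b + +, are the parental types, so the F1 was + c k / b + +.
The two rarest classes, + + k and b c +, are the double crossovers. Comparing them with the parentals, only the c allele has switched, so c is the middle locus and the order is b – c – k.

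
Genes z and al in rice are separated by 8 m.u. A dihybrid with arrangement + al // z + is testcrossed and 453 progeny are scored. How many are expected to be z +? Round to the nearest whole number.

A map distance of 8 m.u. corresponds to a recombination frequency of 0.080.
The F1 is + al / z +, so z + is a parental gamete class with expected frequency (1 − r)/2 = 0.920/2 = 0.4600.
Expected number = 0.4600 × 453 = 208.38 ≈ 208.

208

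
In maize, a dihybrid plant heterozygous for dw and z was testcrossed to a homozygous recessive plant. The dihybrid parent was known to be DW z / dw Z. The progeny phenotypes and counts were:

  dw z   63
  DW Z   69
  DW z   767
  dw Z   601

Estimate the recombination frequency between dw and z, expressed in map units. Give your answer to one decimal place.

The recombinant classes are DW Z and dw z: 69 + 63 = 132.
Recombination frequency = 132/1500 = 0.0880 ≈ 8.8%, i.e. 8.8 map units.

8.8 map units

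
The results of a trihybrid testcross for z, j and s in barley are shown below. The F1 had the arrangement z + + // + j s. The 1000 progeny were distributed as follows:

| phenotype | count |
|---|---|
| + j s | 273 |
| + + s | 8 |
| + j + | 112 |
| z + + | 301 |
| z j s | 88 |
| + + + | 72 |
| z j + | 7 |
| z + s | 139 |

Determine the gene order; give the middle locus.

j

The two rarest classes, z j + and + + s, are the double crossovers. Comparing them with the parentals, only the j allele has switched, so j is the middle locus and the order is z – j – s.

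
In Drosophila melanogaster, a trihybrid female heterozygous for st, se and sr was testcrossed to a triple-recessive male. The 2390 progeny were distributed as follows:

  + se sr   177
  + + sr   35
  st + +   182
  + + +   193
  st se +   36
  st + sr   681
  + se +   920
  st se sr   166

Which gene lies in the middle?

The two most frequent reciprocal classes, + se + and st + sr, are the parental types, so the F1 was + se + / st + sr.
The two rarest classes, st se + and + + sr, are the double crossovers. Comparing them with the parentals, only the st allele has switched, so st is the middle locus and the order is sr – st – se.

st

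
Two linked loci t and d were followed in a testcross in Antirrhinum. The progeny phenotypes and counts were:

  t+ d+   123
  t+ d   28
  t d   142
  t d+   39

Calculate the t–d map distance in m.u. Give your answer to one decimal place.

20.2 m.u.

The two most frequent classes, t+ d+ (123) and t d (142), are the parental types, so the F1 was t+ d+ / t d.
The recombinant classes are t+ d and t d+: 28 + 39 = 67.
Recombination frequency = 67/332 = 0.2018 ≈ 20.2%, i.e. 20.2 m.u.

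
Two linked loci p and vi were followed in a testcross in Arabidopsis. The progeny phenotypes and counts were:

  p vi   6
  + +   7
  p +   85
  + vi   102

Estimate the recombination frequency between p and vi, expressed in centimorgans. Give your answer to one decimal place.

6.5 centimorgans

The two most frequent classes, + vi (102) and p + (85), are the parental types, so the F1 was + vi / p +.
The recombinant classes are + + and p vi: 7 + 6 = 13.
Recombination frequency = 13/200 = 0.0650 ≈ 6.5%, i.e. 6.5 centimorgans.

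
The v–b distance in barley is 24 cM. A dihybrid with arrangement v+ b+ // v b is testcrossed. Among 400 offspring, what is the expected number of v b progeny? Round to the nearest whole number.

152

A map distance of 24 cM corresponds to a recombination frequency of 0.240.
The F1 is v+ b+ / v b, so v b is a parental gamete class with expected frequency (1 − r)/2 = 0.760/2 = 0.3800.
Expected number = 0.3800 × 400 = 152.00 ≈ 152.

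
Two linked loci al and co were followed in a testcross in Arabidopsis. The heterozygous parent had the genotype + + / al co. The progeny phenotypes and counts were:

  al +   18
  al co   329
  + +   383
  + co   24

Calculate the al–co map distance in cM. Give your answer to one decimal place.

The recombinant classes are + co and al +: 24 + 18 = 42.
Recombination frequency = 42/754 = 0.0557 ≈ 5.6%, i.e. 5.6 cM.

5.6 cM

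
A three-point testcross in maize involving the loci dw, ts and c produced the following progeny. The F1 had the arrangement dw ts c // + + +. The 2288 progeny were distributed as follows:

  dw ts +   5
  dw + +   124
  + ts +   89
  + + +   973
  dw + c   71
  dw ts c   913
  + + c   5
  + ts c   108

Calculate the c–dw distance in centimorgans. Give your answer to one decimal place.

The two rarest classes, dw ts + and + + c, are the double crossovers. Comparing them with the parentals, only the c allele has switched, so c is the middle locus and the order is dw – c – ts.
Crossovers in the dw–c interval produce the single-crossover classes + ts c and dw + + (108 + 124 = 232) plus the double crossovers (10).
RF(dw–c) = (232 + 10) / 2288 = 242/2288 = 0.1058 → 10.6 centimorgans.

10.6 centimorgans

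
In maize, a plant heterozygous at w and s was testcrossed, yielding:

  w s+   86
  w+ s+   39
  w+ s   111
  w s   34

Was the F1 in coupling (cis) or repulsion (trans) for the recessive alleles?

The two most frequent classes are w+ s (111) and w s+ (86); these are the parental (non-recombinant) types.
So the F1 carried w+ s on one chromosome and w s+ on the other — the recessive alleles are on opposite chromosomes (trans / repulsion).

trans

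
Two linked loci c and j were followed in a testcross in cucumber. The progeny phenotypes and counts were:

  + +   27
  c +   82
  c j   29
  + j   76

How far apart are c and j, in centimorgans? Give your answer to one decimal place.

The two most frequent classes, + j (76) and c + (82), are the parental types, so the F1 was + j / c +.
The recombinant classes are + + and c j: 27 + 29 = 56.
Recombination frequency = 56/214 = 0.2617 ≈ 26.2%, i.e. 26.2 centimorgans.

26.2 centimorgans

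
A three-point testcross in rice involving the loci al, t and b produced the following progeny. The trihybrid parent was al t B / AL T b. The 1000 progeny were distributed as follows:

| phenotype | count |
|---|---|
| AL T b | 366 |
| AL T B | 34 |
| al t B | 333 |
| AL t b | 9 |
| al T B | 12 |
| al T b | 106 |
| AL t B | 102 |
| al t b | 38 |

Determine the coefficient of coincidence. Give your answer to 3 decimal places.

The two rarest classes, al T B and AL t b, are the double crossovers. Comparing them with the parentals, only the t allele has switched, so t is the middle locus and the order is al – t – b.
al–t: (208 + 21)/1000 = 0.2290; t–b: (72 + 21)/1000 = 0.0930.
Expected DCO frequency = 0.2290 × 0.0930 ≈ 0.02130; observed = 21/1000 ≈ 0.02100.
Coefficient of coincidence = 0.02100/0.02130 ≈ 0.986.

0.986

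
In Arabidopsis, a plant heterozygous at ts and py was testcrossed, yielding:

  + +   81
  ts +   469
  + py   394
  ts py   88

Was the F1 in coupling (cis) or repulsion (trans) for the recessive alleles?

The two most frequent classes are + py (394) and ts + (469); these are the parental (non-recombinant) types.
So the F1 carried + py on one chromosome and ts + on the other — the recessive alleles are on opposite chromosomes (trans / repulsion).

trans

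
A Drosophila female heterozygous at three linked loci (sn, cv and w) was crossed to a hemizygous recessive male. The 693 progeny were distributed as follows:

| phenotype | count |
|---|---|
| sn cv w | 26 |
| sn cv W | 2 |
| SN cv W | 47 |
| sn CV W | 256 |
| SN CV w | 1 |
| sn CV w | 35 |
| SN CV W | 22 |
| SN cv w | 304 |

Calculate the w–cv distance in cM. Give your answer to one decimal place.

The two most frequent reciprocal classes, sn CV W and SN cv w, are the parental types, so the F1 was sn CV W / SN cv w.
The two rarest classes, sn cv W and SN CV w, are the double crossovers. Comparing them with the parentals, only the cv allele has switched, so cv is the middle locus and the order is sn – cv – w.
Crossovers in the cv–w interval produce the single-crossover classes sn CV w and SN cv W (35 + 47 = 82) plus the double crossovers (3).
RF(cv–w) = (82 + 3) / 693 = 85/693 = 0.1227 → 12.3 cM.

12.3 cM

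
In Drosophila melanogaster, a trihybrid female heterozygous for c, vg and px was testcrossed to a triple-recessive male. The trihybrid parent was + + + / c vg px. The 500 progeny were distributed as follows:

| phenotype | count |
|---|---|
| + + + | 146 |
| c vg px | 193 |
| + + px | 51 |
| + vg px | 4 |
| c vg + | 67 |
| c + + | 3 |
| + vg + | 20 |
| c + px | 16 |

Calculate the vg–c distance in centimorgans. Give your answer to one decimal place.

8.6 centimorgans

The two rarest classes, c + + and + vg px, are the double crossovers. Comparing them with the parentals, only the c allele has switched, so c is the middle locus and the order is vg – c – px.
Crossovers in the vg–c interval produce the single-crossover classes + vg + and c + px (20 + 16 = 36) plus the double crossovers (7).
RF(vg–c) = (36 + 7) / 500 = 43/500 = 0.0860 → 8.6 centimorgans.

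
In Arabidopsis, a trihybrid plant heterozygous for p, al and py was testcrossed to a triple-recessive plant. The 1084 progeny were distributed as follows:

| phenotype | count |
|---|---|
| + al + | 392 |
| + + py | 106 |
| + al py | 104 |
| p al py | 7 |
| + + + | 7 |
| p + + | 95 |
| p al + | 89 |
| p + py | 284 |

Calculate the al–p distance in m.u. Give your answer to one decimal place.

19.3 m.u.

The two most frequent reciprocal classes, p + py and + al +, are the parental types, so the F1 was p + py / + al +.
The two rarest classes, p al py and + + +, are the double crossovers. Comparing them with the parentals, only the al allele has switched, so al is the middle locus and the order is p – al – py.
Crossovers in the p–al interval produce the single-crossover classes + + py and p al + (106 + 89 = 195) plus the double crossovers (14).
RF(p–al) = (195 + 14) / 1084 = 209/1084 = 0.1928 → 19.3 m.u.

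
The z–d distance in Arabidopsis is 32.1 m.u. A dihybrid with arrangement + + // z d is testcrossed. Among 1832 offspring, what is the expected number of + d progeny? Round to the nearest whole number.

A map distance of 32.1 m.u. corresponds to a recombination frequency of 0.321.
The F1 is + + / z d, so + d is a recombinant gamete class with expected frequency r/2 = 0.321/2 = 0.1605.
Expected number = 0.1605 × 1832 = 294.04 ≈ 294.

294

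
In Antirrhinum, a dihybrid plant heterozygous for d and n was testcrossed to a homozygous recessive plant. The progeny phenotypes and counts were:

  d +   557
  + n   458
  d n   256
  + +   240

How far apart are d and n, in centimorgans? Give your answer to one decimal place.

The two most frequent classes, + n (458) and d + (557), are the parental types, so the F1 was + n / d +.
The recombinant classes are + + and d n: 240 + 256 = 496.
Recombination frequency = 496/1511 = 0.3283 ≈ 32.8%, i.e. 32.8 centimorgans.

32.8 centimorgans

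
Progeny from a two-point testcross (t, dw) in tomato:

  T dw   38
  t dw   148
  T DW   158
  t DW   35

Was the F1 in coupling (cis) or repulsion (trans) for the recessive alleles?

The two most frequent classes are T DW (158) and t dw (148); these are the parental (non-recombinant) types.
So the F1 carried T DW on one chromosome and t dw on the other — the recessive alleles are on the same chromosome (cis / coupling).

cis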